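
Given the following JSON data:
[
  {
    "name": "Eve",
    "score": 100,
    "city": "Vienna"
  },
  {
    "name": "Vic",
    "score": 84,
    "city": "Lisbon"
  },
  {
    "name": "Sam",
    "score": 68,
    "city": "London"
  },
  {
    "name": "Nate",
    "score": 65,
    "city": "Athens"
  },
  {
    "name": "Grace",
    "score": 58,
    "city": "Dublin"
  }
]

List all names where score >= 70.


Filtering records where score >= 70:
  Eve (score=100) -> YES
  Vic (score=84) -> YES
  Sam (score=68) -> no
  Nate (score=65) -> no
  Grace (score=58) -> no


ANSWER: Eve, Vic


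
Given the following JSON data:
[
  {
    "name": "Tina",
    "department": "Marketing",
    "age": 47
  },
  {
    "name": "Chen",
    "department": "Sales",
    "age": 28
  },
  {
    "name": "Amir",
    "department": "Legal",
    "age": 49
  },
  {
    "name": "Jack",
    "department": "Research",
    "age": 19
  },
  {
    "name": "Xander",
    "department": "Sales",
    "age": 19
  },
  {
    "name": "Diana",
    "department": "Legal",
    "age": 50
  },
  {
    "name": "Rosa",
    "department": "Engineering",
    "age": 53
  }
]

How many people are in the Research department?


Scanning records for department = Research
  Record 3: Jack
Count: 1

ANSWER: 1


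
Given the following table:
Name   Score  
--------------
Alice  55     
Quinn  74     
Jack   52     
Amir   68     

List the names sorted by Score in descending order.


Sorting by Score (descending):
  Quinn: 74
  Amir: 68
  Alice: 55
  Jack: 52


ANSWER: Quinn, Amir, Alice, Jack


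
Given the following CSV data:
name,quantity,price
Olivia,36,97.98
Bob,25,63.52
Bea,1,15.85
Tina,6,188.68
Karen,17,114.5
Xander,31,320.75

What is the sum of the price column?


Values in 'price' column:
  Row 1: 97.98
  Row 2: 63.52
  Row 3: 15.85
  Row 4: 188.68
  Row 5: 114.5
  Row 6: 320.75
Sum = 97.98 + 63.52 + 15.85 + 188.68 + 114.5 + 320.75 = 801.28

ANSWER: 801.28


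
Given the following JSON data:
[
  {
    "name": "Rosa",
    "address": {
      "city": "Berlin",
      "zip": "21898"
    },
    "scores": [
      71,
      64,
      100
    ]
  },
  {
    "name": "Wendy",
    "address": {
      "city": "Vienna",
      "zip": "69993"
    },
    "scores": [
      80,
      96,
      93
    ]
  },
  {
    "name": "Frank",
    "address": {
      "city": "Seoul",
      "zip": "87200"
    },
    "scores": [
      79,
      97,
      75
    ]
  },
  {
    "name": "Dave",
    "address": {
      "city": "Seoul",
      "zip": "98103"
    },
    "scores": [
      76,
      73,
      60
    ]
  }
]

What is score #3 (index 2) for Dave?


Path: records[3].scores[2]
Value: 60

ANSWER: 60


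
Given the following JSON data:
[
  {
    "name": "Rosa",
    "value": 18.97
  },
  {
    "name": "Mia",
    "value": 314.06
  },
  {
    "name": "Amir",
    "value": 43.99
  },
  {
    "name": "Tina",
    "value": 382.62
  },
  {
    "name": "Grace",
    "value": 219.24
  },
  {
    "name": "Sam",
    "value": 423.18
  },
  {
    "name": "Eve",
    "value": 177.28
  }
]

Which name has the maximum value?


Comparing values:
  Rosa: 18.97
  Mia: 314.06
  Amir: 43.99
  Tina: 382.62
  Grace: 219.24
  Sam: 423.18
  Eve: 177.28
Maximum: Sam (423.18)

ANSWER: Sam


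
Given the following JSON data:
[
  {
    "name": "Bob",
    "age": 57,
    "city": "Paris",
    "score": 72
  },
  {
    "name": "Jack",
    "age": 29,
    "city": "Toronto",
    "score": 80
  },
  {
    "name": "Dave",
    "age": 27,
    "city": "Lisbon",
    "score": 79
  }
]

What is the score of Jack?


Looking up record where name = Jack
Record index: 1
Field 'score' = 80

ANSWER: 80


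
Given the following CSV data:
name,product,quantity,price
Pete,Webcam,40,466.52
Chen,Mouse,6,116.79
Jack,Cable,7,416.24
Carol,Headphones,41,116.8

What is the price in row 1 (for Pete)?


Row 1: Pete
Column 'price' = 466.52

ANSWER: 466.52


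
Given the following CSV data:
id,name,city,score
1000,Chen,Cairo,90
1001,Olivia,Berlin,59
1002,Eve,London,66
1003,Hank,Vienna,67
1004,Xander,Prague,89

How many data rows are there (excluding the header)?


Counting rows (excluding header):
Header: id,name,city,score
Data rows: 5

ANSWER: 5


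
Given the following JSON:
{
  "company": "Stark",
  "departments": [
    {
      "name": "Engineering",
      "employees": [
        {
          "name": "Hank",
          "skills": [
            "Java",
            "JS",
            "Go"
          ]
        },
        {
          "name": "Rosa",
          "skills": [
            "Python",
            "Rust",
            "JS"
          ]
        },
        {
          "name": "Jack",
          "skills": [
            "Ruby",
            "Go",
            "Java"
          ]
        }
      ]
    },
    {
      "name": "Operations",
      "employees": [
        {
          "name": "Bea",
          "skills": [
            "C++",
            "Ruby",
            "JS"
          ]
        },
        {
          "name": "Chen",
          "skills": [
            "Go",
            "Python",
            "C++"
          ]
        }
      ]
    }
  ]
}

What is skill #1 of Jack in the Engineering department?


Path: departments[0].employees[2].skills[0]
Value: Ruby

ANSWER: Ruby


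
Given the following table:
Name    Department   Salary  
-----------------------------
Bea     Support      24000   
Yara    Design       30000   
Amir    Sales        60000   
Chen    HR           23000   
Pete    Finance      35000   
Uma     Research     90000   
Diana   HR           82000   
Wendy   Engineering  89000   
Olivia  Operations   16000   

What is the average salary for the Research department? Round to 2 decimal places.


Research department members:
  Uma: 90000
Sum = 90000
Count = 1
Average = 90000 / 1 = 90000.00

ANSWER: 90000.00


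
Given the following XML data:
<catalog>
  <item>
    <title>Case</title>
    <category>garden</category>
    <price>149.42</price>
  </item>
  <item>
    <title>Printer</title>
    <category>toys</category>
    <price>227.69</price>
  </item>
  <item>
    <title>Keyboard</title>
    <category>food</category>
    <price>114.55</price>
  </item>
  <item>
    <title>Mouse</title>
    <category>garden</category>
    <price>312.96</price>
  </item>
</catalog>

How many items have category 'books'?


Scanning <item> elements for <category>books</category>:
Count: 0

ANSWER: 0


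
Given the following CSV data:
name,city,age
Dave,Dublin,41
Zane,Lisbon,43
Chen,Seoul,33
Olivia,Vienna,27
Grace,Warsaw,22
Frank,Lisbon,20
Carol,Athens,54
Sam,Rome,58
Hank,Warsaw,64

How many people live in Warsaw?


Scanning city column for 'Warsaw':
  Row 5: Grace -> MATCH
  Row 9: Hank -> MATCH
Total matches: 2

ANSWER: 2


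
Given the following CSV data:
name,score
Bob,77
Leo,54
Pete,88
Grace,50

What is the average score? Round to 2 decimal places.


Scores: 77, 54, 88, 50
Sum = 269
Count = 4
Average = 269 / 4 = 67.25

ANSWER: 67.25


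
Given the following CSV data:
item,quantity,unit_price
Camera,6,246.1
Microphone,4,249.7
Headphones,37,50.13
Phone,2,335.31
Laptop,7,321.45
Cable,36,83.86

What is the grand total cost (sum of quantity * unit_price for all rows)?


Computing row totals:
  Camera: 6 * 246.1 = 1476.6
  Microphone: 4 * 249.7 = 998.8
  Headphones: 37 * 50.13 = 1854.81
  Phone: 2 * 335.31 = 670.62
  Laptop: 7 * 321.45 = 2250.15
  Cable: 36 * 83.86 = 3018.96
Grand total = 1476.6 + 998.8 + 1854.81 + 670.62 + 2250.15 + 3018.96 = 10269.94

ANSWER: 10269.94


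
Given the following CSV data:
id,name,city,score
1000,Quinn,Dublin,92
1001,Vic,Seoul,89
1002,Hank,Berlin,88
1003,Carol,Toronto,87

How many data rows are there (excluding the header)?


Counting rows (excluding header):
Header: id,name,city,score
Data rows: 4

ANSWER: 4


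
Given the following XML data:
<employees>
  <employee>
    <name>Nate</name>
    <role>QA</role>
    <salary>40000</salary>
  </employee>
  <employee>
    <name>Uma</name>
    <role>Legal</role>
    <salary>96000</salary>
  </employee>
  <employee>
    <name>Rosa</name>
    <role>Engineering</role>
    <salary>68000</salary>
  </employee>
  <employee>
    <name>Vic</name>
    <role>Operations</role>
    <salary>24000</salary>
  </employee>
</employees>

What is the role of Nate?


Searching for <employee> with <name>Nate</name>
Found at position 1
<role>QA</role>

ANSWER: QA


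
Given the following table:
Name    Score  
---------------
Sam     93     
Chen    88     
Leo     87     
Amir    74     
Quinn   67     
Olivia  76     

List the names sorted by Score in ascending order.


Sorting by Score (ascending):
  Quinn: 67
  Amir: 74
  Olivia: 76
  Leo: 87
  Chen: 88
  Sam: 93


ANSWER: Quinn, Amir, Olivia, Leo, Chen, Sam


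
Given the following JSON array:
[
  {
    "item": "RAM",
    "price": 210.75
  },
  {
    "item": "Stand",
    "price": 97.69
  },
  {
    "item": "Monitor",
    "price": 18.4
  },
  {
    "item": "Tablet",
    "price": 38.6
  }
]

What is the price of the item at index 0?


Array index 0 -> RAM
price = 210.75

ANSWER: 210.75


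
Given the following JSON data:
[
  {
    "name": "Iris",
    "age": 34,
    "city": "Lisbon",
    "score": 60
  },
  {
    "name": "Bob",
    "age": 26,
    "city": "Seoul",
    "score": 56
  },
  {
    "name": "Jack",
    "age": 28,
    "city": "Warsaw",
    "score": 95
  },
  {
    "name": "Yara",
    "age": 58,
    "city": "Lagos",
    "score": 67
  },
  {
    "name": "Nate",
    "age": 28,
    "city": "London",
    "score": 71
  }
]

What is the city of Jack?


Looking up record where name = Jack
Record index: 2
Field 'city' = Warsaw

ANSWER: Warsaw


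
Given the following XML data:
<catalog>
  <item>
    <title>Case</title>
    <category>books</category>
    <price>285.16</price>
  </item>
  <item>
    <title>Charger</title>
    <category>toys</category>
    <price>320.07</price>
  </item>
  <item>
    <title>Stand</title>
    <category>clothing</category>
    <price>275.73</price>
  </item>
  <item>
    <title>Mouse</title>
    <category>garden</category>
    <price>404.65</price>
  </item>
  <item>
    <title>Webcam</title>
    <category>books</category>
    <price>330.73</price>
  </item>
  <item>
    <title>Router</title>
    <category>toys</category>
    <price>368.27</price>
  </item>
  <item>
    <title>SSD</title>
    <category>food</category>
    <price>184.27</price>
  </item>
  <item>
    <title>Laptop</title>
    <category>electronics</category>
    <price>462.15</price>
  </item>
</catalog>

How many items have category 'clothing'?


Scanning <item> elements for <category>clothing</category>:
  Item 3: Stand -> MATCH
Count: 1

ANSWER: 1


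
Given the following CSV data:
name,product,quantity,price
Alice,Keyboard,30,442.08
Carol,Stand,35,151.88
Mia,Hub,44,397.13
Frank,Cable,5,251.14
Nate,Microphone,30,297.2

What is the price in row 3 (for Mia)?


Row 3: Mia
Column 'price' = 397.13

ANSWER: 397.13


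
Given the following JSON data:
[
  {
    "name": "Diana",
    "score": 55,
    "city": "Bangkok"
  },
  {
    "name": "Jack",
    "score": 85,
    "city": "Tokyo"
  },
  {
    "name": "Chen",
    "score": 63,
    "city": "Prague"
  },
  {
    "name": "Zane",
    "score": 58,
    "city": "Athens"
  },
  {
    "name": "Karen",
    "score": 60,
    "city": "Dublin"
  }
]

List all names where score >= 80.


Filtering records where score >= 80:
  Diana (score=55) -> no
  Jack (score=85) -> YES
  Chen (score=63) -> no
  Zane (score=58) -> no
  Karen (score=60) -> no


ANSWER: Jack


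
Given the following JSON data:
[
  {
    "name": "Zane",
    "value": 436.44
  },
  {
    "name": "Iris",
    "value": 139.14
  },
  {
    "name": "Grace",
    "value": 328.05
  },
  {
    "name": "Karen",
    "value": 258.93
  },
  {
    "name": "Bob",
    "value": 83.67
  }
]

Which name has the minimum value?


Comparing values:
  Zane: 436.44
  Iris: 139.14
  Grace: 328.05
  Karen: 258.93
  Bob: 83.67
Minimum: Bob (83.67)

ANSWER: Bob


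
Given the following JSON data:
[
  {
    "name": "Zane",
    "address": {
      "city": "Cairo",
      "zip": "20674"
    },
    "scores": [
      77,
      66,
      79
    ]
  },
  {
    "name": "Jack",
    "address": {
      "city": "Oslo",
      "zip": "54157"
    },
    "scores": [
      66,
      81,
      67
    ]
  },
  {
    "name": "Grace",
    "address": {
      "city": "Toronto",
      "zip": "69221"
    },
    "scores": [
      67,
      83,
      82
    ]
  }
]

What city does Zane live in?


Path: records[0].address.city
Value: Cairo

ANSWER: Cairo


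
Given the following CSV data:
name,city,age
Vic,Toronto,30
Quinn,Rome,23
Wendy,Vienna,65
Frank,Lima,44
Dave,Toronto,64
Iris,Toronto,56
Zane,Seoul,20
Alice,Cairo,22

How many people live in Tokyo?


Scanning city column for 'Tokyo':
Total matches: 0

ANSWER: 0


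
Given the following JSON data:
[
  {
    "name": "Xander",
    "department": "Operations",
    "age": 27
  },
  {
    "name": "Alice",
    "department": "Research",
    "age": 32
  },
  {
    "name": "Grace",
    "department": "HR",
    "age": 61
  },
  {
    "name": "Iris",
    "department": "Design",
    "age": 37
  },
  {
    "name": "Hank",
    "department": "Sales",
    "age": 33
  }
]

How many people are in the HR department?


Scanning records for department = HR
  Record 2: Grace
Count: 1

ANSWER: 1


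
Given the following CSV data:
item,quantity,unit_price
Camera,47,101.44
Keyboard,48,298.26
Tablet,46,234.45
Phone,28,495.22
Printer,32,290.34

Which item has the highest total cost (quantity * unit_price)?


Computing row totals:
  Camera: 4767.68
  Keyboard: 14316.48
  Tablet: 10784.7
  Phone: 13866.16
  Printer: 9290.88
Maximum: Keyboard (14316.48)

ANSWER: Keyboard


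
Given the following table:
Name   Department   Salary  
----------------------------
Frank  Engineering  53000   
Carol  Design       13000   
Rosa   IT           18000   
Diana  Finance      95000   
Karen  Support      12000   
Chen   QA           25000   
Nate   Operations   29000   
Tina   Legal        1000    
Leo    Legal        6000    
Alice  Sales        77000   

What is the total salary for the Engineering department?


Engineering department members:
  Frank: 53000
Total = 53000 = 53000

ANSWER: 53000


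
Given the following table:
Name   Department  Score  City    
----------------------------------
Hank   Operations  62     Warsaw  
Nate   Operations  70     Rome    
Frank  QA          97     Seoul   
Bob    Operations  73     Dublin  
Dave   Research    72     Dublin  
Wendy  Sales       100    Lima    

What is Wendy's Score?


Row 6: Wendy
Score = 100

ANSWER: 100


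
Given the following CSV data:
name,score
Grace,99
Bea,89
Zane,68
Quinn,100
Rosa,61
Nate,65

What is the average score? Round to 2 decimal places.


Scores: 99, 89, 68, 100, 61, 65
Sum = 482
Count = 6
Average = 482 / 6 = 80.33

ANSWER: 80.33


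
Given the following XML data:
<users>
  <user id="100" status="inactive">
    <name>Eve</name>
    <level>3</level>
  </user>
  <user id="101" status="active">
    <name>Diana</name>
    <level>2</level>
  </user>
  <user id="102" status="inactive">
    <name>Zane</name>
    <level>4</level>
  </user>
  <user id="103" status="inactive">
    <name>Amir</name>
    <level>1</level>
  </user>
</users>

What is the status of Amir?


Finding user with name = Amir
user id="103" status="inactive"

ANSWER: inactive


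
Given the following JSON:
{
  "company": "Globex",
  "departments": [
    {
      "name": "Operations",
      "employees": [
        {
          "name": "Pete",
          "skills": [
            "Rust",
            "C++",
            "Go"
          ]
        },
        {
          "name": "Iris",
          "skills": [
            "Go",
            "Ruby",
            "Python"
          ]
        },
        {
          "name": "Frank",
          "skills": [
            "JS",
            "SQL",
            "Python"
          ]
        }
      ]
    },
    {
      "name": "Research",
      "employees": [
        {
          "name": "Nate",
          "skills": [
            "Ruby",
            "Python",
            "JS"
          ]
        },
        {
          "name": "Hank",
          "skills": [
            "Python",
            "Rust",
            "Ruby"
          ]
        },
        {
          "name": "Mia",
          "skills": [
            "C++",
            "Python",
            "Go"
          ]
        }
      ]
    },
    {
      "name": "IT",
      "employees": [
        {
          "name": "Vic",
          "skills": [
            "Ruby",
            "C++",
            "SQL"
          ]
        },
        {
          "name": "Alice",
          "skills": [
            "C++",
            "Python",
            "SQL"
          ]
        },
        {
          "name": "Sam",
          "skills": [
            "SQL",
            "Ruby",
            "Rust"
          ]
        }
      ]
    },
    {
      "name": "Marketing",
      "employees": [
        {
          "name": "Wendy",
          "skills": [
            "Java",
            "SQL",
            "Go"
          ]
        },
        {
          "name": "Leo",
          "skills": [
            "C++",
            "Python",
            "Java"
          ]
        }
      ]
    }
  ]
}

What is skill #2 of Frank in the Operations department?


Path: departments[0].employees[2].skills[1]
Value: SQL

ANSWER: SQL


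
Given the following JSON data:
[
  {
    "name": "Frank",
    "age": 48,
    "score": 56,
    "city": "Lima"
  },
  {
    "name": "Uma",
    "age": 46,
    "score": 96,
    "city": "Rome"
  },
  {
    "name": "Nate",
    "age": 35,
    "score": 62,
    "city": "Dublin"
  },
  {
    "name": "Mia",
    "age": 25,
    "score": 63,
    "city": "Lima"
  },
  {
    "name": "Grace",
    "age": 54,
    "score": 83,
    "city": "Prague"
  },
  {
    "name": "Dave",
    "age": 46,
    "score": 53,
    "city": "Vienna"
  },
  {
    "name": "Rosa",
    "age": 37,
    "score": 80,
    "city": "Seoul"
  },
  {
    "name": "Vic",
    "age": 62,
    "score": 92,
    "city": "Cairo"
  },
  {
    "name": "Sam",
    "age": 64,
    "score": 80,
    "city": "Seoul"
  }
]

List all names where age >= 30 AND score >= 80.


Checking both conditions:
  Frank (age=48, score=56) -> no
  Uma (age=46, score=96) -> YES
  Nate (age=35, score=62) -> no
  Mia (age=25, score=63) -> no
  Grace (age=54, score=83) -> YES
  Dave (age=46, score=53) -> no
  Rosa (age=37, score=80) -> YES
  Vic (age=62, score=92) -> YES
  Sam (age=64, score=80) -> YES


ANSWER: Uma, Grace, Rosa, Vic, Sam


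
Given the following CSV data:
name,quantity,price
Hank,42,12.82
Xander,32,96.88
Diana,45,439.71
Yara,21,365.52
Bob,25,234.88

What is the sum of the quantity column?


Values in 'quantity' column:
  Row 1: 42
  Row 2: 32
  Row 3: 45
  Row 4: 21
  Row 5: 25
Sum = 42 + 32 + 45 + 21 + 25 = 165

ANSWER: 165


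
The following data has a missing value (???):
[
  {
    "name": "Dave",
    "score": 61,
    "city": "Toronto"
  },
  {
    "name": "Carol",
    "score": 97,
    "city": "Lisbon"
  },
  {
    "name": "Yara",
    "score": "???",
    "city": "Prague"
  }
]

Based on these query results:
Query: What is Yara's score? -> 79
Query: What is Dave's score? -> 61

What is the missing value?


The missing value is Yara's score
From query: Yara's score = 79

ANSWER: 79


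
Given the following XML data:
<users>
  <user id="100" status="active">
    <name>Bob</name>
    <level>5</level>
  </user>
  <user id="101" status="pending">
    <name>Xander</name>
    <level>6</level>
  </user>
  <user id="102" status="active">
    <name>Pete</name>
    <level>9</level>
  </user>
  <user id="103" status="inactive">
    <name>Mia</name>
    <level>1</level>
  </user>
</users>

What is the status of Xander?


Finding user with name = Xander
user id="101" status="pending"

ANSWER: pending


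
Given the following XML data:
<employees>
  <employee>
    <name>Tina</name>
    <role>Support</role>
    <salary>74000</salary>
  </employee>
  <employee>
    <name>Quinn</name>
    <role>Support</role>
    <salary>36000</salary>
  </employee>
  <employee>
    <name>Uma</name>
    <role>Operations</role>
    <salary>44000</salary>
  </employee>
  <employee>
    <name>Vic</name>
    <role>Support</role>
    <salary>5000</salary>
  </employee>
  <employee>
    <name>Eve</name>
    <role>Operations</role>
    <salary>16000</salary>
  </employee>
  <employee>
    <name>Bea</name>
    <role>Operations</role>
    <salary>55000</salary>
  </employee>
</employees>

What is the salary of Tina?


Searching for <employee> with <name>Tina</name>
Found at position 1
<salary>74000</salary>

ANSWER: 74000


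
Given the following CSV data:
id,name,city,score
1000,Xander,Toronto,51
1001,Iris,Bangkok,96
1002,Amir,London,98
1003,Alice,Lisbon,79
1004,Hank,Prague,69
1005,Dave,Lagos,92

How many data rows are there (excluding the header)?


Counting rows (excluding header):
Header: id,name,city,score
Data rows: 6

ANSWER: 6


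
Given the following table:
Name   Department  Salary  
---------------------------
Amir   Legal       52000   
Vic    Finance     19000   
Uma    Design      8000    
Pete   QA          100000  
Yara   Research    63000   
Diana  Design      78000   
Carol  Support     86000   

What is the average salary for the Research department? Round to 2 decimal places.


Research department members:
  Yara: 63000
Sum = 63000
Count = 1
Average = 63000 / 1 = 63000.00

ANSWER: 63000.00


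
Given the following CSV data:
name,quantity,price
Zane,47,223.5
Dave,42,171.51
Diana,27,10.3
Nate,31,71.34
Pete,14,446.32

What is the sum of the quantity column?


Values in 'quantity' column:
  Row 1: 47
  Row 2: 42
  Row 3: 27
  Row 4: 31
  Row 5: 14
Sum = 47 + 42 + 27 + 31 + 14 = 161

ANSWER: 161


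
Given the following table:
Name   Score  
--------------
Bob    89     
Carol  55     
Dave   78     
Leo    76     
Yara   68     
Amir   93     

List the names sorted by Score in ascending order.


Sorting by Score (ascending):
  Carol: 55
  Yara: 68
  Leo: 76
  Dave: 78
  Bob: 89
  Amir: 93


ANSWER: Carol, Yara, Leo, Dave, Bob, Amir


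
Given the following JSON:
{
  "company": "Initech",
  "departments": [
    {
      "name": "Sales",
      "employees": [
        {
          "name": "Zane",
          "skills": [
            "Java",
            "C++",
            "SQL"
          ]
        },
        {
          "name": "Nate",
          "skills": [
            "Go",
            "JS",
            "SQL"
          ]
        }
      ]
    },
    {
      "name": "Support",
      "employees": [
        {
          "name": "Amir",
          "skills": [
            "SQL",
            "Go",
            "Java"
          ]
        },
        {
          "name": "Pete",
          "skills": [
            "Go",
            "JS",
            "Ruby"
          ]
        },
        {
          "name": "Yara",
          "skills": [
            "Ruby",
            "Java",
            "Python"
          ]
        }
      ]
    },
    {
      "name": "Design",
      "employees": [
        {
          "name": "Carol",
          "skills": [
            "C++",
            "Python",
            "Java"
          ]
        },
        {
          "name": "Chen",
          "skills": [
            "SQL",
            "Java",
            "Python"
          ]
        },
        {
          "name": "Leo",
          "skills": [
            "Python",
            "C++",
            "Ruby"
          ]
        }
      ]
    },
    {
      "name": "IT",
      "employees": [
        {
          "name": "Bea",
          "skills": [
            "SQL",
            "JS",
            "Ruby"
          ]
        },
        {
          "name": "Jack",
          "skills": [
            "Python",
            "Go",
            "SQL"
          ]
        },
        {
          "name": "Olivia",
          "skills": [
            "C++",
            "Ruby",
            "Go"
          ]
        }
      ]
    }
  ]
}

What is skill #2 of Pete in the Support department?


Path: departments[1].employees[1].skills[1]
Value: JS

ANSWER: JS


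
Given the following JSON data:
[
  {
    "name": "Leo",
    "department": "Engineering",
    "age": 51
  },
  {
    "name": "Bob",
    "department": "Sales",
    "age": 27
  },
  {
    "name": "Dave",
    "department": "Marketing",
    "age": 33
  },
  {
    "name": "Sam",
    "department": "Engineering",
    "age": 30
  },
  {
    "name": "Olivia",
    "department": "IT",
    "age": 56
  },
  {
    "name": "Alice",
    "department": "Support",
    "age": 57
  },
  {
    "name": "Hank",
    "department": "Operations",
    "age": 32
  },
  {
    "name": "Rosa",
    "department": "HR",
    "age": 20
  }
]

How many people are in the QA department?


Scanning records for department = QA
  No matches found
Count: 0

ANSWER: 0


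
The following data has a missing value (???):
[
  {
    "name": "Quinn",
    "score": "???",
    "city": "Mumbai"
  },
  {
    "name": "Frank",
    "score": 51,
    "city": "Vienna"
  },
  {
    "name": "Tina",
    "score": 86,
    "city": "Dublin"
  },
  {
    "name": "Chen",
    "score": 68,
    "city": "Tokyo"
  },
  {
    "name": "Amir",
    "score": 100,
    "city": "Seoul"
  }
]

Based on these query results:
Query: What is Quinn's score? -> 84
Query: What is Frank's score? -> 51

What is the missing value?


The missing value is Quinn's score
From query: Quinn's score = 84

ANSWER: 84


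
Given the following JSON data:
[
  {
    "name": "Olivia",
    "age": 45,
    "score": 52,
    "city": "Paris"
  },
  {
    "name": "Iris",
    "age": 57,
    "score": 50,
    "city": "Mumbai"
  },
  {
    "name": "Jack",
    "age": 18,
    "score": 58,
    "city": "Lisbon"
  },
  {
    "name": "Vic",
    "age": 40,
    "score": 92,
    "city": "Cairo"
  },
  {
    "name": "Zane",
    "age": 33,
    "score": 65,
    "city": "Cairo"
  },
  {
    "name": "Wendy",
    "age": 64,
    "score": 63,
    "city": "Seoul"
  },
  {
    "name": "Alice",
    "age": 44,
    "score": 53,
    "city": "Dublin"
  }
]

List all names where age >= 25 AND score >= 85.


Checking both conditions:
  Olivia (age=45, score=52) -> no
  Iris (age=57, score=50) -> no
  Jack (age=18, score=58) -> no
  Vic (age=40, score=92) -> YES
  Zane (age=33, score=65) -> no
  Wendy (age=64, score=63) -> no
  Alice (age=44, score=53) -> no


ANSWER: Vic


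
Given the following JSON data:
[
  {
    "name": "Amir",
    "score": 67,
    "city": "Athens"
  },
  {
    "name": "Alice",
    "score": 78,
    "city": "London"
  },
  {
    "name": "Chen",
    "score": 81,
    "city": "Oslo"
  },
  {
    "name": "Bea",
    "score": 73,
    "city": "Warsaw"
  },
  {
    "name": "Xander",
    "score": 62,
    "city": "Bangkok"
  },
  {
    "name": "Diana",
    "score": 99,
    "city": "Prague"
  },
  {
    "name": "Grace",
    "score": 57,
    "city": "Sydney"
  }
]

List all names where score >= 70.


Filtering records where score >= 70:
  Amir (score=67) -> no
  Alice (score=78) -> YES
  Chen (score=81) -> YES
  Bea (score=73) -> YES
  Xander (score=62) -> no
  Diana (score=99) -> YES
  Grace (score=57) -> no


ANSWER: Alice, Chen, Bea, Diana


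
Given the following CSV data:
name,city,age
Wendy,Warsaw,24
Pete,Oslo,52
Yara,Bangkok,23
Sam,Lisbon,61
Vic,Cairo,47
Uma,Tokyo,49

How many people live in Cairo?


Scanning city column for 'Cairo':
  Row 5: Vic -> MATCH
Total matches: 1

ANSWER: 1


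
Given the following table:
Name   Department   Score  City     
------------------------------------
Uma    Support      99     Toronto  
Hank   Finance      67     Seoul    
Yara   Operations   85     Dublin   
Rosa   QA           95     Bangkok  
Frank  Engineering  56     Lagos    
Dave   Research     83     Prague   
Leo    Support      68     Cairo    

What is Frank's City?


Row 5: Frank
City = Lagos

ANSWER: Lagos


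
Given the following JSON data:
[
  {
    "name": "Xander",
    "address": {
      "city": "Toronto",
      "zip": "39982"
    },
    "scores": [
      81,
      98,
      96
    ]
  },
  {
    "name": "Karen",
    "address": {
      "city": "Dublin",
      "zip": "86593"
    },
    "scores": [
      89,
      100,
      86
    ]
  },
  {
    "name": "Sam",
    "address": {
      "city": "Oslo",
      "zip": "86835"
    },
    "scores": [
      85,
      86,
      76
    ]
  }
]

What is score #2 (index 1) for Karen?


Path: records[1].scores[1]
Value: 100

ANSWER: 100


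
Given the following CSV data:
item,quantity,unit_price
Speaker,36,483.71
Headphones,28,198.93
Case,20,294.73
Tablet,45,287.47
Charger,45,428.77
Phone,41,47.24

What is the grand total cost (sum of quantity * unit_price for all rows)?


Computing row totals:
  Speaker: 36 * 483.71 = 17413.56
  Headphones: 28 * 198.93 = 5570.04
  Case: 20 * 294.73 = 5894.6
  Tablet: 45 * 287.47 = 12936.15
  Charger: 45 * 428.77 = 19294.65
  Phone: 41 * 47.24 = 1936.84
Grand total = 17413.56 + 5570.04 + 5894.6 + 12936.15 + 19294.65 + 1936.84 = 63045.84

ANSWER: 63045.84


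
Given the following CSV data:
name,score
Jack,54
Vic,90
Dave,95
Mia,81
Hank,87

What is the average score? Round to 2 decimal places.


Scores: 54, 90, 95, 81, 87
Sum = 407
Count = 5
Average = 407 / 5 = 81.40

ANSWER: 81.40


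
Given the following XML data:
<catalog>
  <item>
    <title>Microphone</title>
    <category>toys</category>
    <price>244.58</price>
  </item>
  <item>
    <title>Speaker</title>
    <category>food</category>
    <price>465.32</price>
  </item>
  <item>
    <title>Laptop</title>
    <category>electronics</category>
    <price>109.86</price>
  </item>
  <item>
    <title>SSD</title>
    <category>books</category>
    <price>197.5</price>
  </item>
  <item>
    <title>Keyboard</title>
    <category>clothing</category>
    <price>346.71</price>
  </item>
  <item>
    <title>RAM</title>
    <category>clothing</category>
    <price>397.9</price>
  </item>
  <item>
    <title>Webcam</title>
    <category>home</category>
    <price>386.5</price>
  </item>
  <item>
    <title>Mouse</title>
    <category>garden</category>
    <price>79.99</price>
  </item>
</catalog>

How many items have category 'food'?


Scanning <item> elements for <category>food</category>:
  Item 2: Speaker -> MATCH
Count: 1

ANSWER: 1


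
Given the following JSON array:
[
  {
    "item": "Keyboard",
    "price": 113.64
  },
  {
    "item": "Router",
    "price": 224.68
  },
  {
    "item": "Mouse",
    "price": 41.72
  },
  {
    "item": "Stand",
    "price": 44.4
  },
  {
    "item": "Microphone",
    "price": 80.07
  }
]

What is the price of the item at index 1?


Array index 1 -> Router
price = 224.68

ANSWER: 224.68


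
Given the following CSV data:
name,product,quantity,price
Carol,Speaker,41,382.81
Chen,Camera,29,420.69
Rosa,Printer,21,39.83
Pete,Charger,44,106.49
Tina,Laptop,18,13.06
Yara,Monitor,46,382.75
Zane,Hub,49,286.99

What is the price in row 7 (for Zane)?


Row 7: Zane
Column 'price' = 286.99

ANSWER: 286.99


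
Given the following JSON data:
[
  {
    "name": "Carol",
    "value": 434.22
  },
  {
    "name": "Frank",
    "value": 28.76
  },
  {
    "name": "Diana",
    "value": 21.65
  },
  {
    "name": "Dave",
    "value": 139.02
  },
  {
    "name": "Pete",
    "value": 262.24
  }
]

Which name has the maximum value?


Comparing values:
  Carol: 434.22
  Frank: 28.76
  Diana: 21.65
  Dave: 139.02
  Pete: 262.24
Maximum: Carol (434.22)

ANSWER: Carol


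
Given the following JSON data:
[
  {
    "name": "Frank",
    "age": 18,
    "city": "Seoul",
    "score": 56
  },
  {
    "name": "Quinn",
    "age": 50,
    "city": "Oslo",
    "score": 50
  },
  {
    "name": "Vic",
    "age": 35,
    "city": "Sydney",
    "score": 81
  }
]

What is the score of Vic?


Looking up record where name = Vic
Record index: 2
Field 'score' = 81

ANSWER: 81


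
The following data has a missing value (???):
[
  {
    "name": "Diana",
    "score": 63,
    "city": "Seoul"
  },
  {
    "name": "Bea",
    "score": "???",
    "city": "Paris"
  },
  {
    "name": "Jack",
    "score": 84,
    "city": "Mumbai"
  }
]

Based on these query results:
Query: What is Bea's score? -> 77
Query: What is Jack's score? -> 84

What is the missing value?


The missing value is Bea's score
From query: Bea's score = 77

ANSWER: 77


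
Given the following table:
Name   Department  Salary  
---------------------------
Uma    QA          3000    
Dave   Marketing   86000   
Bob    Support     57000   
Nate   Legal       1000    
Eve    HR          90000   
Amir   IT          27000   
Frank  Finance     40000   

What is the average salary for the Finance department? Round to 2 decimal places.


Finance department members:
  Frank: 40000
Sum = 40000
Count = 1
Average = 40000 / 1 = 40000.00

ANSWER: 40000.00


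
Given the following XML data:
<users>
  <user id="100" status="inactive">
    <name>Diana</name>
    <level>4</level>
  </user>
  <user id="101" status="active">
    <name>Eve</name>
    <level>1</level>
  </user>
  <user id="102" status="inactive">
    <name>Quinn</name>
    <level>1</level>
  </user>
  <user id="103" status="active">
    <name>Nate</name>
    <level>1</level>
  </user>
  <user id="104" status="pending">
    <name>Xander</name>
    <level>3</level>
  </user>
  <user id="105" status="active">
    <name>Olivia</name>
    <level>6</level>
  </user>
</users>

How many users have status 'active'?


Counting users with status='active':
  Eve (id=101) -> MATCH
  Nate (id=103) -> MATCH
  Olivia (id=105) -> MATCH
Count: 3

ANSWER: 3


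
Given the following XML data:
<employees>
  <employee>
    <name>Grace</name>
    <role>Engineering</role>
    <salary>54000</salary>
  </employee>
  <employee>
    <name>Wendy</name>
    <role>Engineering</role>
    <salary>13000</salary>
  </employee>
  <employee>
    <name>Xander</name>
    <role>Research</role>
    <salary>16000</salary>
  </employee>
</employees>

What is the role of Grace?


Searching for <employee> with <name>Grace</name>
Found at position 1
<role>Engineering</role>

ANSWER: Engineering


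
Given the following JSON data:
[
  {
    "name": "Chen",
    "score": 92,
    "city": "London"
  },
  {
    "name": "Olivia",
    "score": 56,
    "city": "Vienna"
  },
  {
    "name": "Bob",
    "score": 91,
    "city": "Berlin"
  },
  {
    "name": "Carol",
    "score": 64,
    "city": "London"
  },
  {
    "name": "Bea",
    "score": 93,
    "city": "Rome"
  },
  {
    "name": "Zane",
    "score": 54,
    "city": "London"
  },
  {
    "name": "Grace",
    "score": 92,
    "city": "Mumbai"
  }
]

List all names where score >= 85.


Filtering records where score >= 85:
  Chen (score=92) -> YES
  Olivia (score=56) -> no
  Bob (score=91) -> YES
  Carol (score=64) -> no
  Bea (score=93) -> YES
  Zane (score=54) -> no
  Grace (score=92) -> YES


ANSWER: Chen, Bob, Bea, Grace


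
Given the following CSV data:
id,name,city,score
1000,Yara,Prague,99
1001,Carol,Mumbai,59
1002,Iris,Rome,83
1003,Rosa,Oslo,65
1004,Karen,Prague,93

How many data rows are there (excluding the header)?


Counting rows (excluding header):
Header: id,name,city,score
Data rows: 5

ANSWER: 5


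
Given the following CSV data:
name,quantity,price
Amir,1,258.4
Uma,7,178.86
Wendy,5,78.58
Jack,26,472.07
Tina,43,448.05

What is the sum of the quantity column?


Values in 'quantity' column:
  Row 1: 1
  Row 2: 7
  Row 3: 5
  Row 4: 26
  Row 5: 43
Sum = 1 + 7 + 5 + 26 + 43 = 82

ANSWER: 82


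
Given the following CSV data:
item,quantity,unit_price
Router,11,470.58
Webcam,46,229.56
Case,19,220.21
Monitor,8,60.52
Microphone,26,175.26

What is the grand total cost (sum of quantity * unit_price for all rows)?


Computing row totals:
  Router: 11 * 470.58 = 5176.38
  Webcam: 46 * 229.56 = 10559.76
  Case: 19 * 220.21 = 4183.99
  Monitor: 8 * 60.52 = 484.16
  Microphone: 26 * 175.26 = 4556.76
Grand total = 5176.38 + 10559.76 + 4183.99 + 484.16 + 4556.76 = 24961.05

ANSWER: 24961.05


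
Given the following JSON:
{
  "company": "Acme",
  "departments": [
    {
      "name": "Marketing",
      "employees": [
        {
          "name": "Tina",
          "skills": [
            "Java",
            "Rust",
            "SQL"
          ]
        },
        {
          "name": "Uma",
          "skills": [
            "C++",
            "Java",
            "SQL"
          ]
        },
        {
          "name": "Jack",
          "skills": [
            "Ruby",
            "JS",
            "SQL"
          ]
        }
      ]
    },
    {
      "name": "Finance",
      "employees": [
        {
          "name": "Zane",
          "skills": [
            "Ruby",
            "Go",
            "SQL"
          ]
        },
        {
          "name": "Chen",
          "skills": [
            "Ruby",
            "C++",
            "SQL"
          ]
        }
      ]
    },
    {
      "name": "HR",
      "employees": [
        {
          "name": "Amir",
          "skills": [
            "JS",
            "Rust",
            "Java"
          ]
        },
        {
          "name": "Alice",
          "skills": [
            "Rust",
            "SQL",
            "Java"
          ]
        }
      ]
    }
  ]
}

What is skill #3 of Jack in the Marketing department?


Path: departments[0].employees[2].skills[2]
Value: SQL

ANSWER: SQL


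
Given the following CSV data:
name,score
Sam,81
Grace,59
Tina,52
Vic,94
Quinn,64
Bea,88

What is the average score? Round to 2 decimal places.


Scores: 81, 59, 52, 94, 64, 88
Sum = 438
Count = 6
Average = 438 / 6 = 73.00

ANSWER: 73.00


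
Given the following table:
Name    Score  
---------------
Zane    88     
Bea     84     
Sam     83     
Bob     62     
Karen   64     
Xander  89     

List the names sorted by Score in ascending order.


Sorting by Score (ascending):
  Bob: 62
  Karen: 64
  Sam: 83
  Bea: 84
  Zane: 88
  Xander: 89


ANSWER: Bob, Karen, Sam, Bea, Zane, Xander


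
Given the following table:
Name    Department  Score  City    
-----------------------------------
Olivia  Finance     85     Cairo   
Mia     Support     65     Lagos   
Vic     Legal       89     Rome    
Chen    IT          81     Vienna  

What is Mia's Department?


Row 2: Mia
Department = Support

ANSWER: Support


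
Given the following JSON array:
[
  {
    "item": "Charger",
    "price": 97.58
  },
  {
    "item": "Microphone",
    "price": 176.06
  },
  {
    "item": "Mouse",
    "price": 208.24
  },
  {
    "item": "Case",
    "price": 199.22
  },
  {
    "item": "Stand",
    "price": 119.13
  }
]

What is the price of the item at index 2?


Array index 2 -> Mouse
price = 208.24

ANSWER: 208.24


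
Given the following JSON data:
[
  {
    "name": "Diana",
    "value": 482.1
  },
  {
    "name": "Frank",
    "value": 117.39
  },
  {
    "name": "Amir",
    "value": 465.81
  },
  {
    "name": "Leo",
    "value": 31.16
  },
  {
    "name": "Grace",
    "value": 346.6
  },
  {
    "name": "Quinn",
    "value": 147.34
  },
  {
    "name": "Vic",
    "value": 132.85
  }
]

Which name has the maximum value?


Comparing values:
  Diana: 482.1
  Frank: 117.39
  Amir: 465.81
  Leo: 31.16
  Grace: 346.6
  Quinn: 147.34
  Vic: 132.85
Maximum: Diana (482.1)

ANSWER: Diana


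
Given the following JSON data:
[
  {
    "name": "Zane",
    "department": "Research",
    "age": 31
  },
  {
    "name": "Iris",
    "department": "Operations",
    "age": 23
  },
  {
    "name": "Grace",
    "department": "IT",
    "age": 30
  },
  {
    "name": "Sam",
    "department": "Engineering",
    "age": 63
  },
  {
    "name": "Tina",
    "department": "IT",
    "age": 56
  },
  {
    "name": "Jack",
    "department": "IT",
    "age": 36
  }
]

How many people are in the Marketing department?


Scanning records for department = Marketing
  No matches found
Count: 0

ANSWER: 0


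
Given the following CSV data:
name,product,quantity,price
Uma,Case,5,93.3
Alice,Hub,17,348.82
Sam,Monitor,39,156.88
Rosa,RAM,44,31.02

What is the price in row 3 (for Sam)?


Row 3: Sam
Column 'price' = 156.88

ANSWER: 156.88


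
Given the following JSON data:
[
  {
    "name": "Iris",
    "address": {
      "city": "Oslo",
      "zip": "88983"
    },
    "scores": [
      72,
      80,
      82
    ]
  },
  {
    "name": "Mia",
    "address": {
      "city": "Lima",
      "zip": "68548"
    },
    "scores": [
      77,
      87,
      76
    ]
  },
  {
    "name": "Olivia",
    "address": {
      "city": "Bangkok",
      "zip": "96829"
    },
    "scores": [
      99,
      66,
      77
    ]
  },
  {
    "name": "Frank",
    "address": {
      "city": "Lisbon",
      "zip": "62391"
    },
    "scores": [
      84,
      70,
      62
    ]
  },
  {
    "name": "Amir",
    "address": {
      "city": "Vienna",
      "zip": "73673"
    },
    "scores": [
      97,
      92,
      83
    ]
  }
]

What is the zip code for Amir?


Path: records[4].address.zip
Value: 73673

ANSWER: 73673
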